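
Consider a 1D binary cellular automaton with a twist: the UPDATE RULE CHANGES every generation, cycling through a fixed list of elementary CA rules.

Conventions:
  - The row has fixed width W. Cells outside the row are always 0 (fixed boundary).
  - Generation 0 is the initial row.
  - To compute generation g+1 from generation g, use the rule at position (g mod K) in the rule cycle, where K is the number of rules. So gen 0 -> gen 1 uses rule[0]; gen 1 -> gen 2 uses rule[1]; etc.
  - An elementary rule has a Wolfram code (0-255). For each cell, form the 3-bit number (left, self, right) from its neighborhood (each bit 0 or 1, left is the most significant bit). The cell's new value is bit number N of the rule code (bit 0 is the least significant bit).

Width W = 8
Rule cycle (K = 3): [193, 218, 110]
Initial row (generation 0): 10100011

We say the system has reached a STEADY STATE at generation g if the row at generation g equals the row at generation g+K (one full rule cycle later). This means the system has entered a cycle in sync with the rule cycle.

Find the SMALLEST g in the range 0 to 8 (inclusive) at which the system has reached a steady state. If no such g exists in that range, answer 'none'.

Gen 0: 10100011
Gen 1 (rule 193): 00001001
Gen 2 (rule 218): 00010110
Gen 3 (rule 110): 00111110
Gen 4 (rule 193): 10011110
Gen 5 (rule 218): 01111111
Gen 6 (rule 110): 11000001
Gen 7 (rule 193): 01011100
Gen 8 (rule 218): 10011110
Gen 9 (rule 110): 10110010
Gen 10 (rule 193): 00010000
Gen 11 (rule 218): 00101000

Answer: none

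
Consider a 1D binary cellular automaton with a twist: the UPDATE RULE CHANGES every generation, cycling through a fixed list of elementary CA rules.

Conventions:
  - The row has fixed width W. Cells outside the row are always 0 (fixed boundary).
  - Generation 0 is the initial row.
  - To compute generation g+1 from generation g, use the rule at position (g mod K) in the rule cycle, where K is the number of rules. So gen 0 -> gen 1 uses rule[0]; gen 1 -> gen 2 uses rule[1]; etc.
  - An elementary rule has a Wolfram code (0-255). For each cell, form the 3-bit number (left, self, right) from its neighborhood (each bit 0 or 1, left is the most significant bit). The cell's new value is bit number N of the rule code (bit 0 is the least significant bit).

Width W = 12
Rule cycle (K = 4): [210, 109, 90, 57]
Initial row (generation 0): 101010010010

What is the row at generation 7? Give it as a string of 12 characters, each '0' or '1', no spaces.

Answer: 100100001101

Derivation:
Gen 0: 101010010010
Gen 1 (rule 210): 000001101101
Gen 2 (rule 109): 111101111111
Gen 3 (rule 90): 100101000001
Gen 4 (rule 57): 010010111100
Gen 5 (rule 210): 101100011110
Gen 6 (rule 109): 111101010010
Gen 7 (rule 90): 100100001101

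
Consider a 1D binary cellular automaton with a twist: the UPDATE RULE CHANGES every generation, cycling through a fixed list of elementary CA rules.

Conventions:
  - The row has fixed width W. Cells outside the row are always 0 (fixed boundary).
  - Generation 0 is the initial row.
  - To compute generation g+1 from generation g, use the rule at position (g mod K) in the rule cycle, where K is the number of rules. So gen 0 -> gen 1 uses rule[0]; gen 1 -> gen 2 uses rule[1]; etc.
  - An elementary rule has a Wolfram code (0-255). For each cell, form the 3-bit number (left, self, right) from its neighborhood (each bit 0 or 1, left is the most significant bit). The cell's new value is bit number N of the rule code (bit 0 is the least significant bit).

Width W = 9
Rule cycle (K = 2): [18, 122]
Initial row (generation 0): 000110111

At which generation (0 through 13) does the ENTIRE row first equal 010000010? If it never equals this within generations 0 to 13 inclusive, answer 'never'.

Gen 0: 000110111
Gen 1 (rule 18): 001000000
Gen 2 (rule 122): 010100000
Gen 3 (rule 18): 100010000
Gen 4 (rule 122): 010101000
Gen 5 (rule 18): 100000100
Gen 6 (rule 122): 010001010
Gen 7 (rule 18): 101010001
Gen 8 (rule 122): 010101010
Gen 9 (rule 18): 100000001
Gen 10 (rule 122): 010000010
Gen 11 (rule 18): 101000101
Gen 12 (rule 122): 010101010
Gen 13 (rule 18): 100000001

Answer: 10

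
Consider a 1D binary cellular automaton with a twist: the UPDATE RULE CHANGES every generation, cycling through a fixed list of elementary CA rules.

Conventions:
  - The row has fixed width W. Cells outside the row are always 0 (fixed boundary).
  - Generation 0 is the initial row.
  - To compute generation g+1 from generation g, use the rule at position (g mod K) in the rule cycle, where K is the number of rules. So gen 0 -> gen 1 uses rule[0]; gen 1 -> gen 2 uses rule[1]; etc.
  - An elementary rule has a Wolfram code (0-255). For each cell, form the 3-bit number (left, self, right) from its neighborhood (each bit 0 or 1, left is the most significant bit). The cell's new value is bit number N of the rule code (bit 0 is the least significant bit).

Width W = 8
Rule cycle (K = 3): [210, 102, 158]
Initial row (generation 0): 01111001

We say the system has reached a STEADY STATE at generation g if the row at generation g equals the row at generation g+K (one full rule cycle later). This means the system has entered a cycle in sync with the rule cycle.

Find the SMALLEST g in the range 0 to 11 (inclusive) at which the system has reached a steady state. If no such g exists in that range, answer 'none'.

Answer: none

Derivation:
Gen 0: 01111001
Gen 1 (rule 210): 10111110
Gen 2 (rule 102): 11000010
Gen 3 (rule 158): 10100111
Gen 4 (rule 210): 00011011
Gen 5 (rule 102): 00101101
Gen 6 (rule 158): 01101001
Gen 7 (rule 210): 10100110
Gen 8 (rule 102): 11101010
Gen 9 (rule 158): 11001011
Gen 10 (rule 210): 01110001
Gen 11 (rule 102): 10010011
Gen 12 (rule 158): 11111110
Gen 13 (rule 210): 01111111
Gen 14 (rule 102): 10000001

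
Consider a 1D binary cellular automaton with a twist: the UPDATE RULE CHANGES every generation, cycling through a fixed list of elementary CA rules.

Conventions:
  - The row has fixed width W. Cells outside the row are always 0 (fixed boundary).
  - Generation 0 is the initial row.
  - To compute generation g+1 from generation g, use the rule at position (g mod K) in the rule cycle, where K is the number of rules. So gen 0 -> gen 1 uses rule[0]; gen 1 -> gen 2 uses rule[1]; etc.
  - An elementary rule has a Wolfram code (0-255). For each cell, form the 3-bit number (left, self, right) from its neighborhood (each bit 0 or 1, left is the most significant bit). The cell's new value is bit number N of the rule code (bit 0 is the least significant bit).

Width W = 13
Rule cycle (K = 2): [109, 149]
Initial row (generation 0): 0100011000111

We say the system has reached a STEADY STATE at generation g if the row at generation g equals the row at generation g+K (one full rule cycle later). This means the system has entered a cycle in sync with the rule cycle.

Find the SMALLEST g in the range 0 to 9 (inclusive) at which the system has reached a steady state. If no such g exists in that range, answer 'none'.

Gen 0: 0100011000111
Gen 1 (rule 109): 0101011010101
Gen 2 (rule 149): 0101000010101
Gen 3 (rule 109): 0111011011111
Gen 4 (rule 149): 0010000001110
Gen 5 (rule 109): 1010111101010
Gen 6 (rule 149): 1010011001011
Gen 7 (rule 109): 1110011001111
Gen 8 (rule 149): 0101000100110
Gen 9 (rule 109): 0111010100110
Gen 10 (rule 149): 0010010110001
Gen 11 (rule 109): 1010011110101

Answer: none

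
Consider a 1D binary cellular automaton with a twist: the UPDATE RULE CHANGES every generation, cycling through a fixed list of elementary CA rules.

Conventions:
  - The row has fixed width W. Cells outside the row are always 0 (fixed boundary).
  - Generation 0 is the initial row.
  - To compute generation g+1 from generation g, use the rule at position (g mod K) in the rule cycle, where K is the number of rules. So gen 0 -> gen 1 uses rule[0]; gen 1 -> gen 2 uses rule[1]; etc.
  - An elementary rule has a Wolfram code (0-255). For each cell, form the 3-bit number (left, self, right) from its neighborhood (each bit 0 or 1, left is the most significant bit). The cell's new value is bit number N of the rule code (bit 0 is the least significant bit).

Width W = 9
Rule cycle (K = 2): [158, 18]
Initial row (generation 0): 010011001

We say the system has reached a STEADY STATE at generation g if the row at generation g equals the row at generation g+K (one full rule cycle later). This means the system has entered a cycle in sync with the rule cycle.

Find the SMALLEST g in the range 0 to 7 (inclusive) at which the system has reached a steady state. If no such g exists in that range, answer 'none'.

Answer: 2

Derivation:
Gen 0: 010011001
Gen 1 (rule 158): 111110111
Gen 2 (rule 18): 000000000
Gen 3 (rule 158): 000000000
Gen 4 (rule 18): 000000000
Gen 5 (rule 158): 000000000
Gen 6 (rule 18): 000000000
Gen 7 (rule 158): 000000000
Gen 8 (rule 18): 000000000
Gen 9 (rule 158): 000000000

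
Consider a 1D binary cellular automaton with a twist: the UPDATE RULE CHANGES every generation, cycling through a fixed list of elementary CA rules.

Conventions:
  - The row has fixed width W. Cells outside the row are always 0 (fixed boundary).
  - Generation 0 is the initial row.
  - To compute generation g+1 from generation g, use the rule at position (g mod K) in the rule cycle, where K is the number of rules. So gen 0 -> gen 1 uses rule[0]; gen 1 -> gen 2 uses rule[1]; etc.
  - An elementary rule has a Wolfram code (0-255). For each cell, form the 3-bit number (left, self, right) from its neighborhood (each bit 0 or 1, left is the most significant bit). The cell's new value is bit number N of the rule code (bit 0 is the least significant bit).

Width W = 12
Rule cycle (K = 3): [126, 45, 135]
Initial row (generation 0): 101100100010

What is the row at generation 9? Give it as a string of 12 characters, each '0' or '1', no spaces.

Gen 0: 101100100010
Gen 1 (rule 126): 111111110111
Gen 2 (rule 45): 100000001100
Gen 3 (rule 135): 101111110001
Gen 4 (rule 126): 111000011011
Gen 5 (rule 45): 100011010110
Gen 6 (rule 135): 101100010000
Gen 7 (rule 126): 111110111000
Gen 8 (rule 45): 100001100011
Gen 9 (rule 135): 101110001100

Answer: 101110001100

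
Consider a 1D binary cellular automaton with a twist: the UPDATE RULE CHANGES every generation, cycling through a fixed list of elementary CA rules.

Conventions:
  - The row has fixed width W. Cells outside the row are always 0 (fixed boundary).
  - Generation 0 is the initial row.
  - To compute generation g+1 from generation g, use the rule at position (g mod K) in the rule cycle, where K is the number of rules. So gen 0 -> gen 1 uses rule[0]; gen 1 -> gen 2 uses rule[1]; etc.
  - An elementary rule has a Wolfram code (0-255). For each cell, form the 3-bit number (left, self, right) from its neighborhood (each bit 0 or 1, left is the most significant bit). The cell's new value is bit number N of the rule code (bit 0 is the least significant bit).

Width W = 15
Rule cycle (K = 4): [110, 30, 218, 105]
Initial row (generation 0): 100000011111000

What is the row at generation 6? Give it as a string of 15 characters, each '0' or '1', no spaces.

Answer: 100010000000101

Derivation:
Gen 0: 100000011111000
Gen 1 (rule 110): 100000110001000
Gen 2 (rule 30): 110001101011100
Gen 3 (rule 218): 111011100011110
Gen 4 (rule 105): 101110101010010
Gen 5 (rule 110): 111011111110110
Gen 6 (rule 30): 100010000000101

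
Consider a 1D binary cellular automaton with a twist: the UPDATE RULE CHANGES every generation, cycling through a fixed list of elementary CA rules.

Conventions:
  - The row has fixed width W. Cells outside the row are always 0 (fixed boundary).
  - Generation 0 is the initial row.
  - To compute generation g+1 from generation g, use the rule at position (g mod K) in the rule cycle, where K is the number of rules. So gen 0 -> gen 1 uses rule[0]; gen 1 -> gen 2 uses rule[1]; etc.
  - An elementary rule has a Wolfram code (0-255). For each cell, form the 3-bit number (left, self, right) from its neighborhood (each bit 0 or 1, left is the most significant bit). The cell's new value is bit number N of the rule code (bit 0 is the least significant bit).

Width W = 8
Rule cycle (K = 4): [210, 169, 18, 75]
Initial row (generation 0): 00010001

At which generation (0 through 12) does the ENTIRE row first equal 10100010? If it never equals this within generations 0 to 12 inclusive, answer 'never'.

Answer: never

Derivation:
Gen 0: 00010001
Gen 1 (rule 210): 00101010
Gen 2 (rule 169): 10010100
Gen 3 (rule 18): 01100010
Gen 4 (rule 75): 11101100
Gen 5 (rule 210): 01100110
Gen 6 (rule 169): 01000100
Gen 7 (rule 18): 10101010
Gen 8 (rule 75): 00000000
Gen 9 (rule 210): 00000000
Gen 10 (rule 169): 11111111
Gen 11 (rule 18): 00000000
Gen 12 (rule 75): 11111111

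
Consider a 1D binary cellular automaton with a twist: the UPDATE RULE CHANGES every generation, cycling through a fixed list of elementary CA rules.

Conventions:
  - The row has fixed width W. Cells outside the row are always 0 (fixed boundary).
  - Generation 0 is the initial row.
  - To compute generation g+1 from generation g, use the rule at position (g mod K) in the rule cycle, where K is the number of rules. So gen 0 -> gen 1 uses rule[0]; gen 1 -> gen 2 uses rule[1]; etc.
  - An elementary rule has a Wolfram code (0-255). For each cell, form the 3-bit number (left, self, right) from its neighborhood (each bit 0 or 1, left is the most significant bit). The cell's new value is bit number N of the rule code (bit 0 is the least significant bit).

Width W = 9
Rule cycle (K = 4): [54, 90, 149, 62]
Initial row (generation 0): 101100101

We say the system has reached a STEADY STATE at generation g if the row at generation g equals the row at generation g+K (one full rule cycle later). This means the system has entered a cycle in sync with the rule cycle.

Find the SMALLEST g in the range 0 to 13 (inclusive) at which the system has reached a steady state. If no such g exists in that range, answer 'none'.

Answer: 6

Derivation:
Gen 0: 101100101
Gen 1 (rule 54): 110011111
Gen 2 (rule 90): 111110001
Gen 3 (rule 149): 011101101
Gen 4 (rule 62): 110011011
Gen 5 (rule 54): 001100100
Gen 6 (rule 90): 011111010
Gen 7 (rule 149): 001110011
Gen 8 (rule 62): 011001110
Gen 9 (rule 54): 100110001
Gen 10 (rule 90): 011111010
Gen 11 (rule 149): 001110011
Gen 12 (rule 62): 011001110
Gen 13 (rule 54): 100110001
Gen 14 (rule 90): 011111010
Gen 15 (rule 149): 001110011
Gen 16 (rule 62): 011001110
Gen 17 (rule 54): 100110001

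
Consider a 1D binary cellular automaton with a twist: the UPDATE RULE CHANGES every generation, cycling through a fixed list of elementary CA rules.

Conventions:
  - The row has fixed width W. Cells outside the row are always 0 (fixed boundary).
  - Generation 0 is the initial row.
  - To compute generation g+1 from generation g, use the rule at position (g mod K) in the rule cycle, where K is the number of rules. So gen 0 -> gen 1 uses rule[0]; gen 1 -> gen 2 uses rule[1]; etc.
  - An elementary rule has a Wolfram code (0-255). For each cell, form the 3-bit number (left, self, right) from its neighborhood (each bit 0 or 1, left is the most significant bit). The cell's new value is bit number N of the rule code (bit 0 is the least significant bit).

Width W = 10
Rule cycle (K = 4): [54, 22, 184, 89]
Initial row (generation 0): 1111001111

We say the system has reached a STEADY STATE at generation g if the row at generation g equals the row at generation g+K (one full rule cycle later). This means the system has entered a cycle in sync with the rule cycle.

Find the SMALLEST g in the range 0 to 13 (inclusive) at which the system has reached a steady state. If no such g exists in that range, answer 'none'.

Answer: none

Derivation:
Gen 0: 1111001111
Gen 1 (rule 54): 0000110000
Gen 2 (rule 22): 0001001000
Gen 3 (rule 184): 0000100100
Gen 4 (rule 89): 1110010011
Gen 5 (rule 54): 0001111100
Gen 6 (rule 22): 0010000010
Gen 7 (rule 184): 0001000001
Gen 8 (rule 89): 1100111100
Gen 9 (rule 54): 0011000010
Gen 10 (rule 22): 0100100111
Gen 11 (rule 184): 0010010110
Gen 12 (rule 89): 1001000111
Gen 13 (rule 54): 1111101000
Gen 14 (rule 22): 0000001100
Gen 15 (rule 184): 0000001010
Gen 16 (rule 89): 1111100001
Gen 17 (rule 54): 0000010011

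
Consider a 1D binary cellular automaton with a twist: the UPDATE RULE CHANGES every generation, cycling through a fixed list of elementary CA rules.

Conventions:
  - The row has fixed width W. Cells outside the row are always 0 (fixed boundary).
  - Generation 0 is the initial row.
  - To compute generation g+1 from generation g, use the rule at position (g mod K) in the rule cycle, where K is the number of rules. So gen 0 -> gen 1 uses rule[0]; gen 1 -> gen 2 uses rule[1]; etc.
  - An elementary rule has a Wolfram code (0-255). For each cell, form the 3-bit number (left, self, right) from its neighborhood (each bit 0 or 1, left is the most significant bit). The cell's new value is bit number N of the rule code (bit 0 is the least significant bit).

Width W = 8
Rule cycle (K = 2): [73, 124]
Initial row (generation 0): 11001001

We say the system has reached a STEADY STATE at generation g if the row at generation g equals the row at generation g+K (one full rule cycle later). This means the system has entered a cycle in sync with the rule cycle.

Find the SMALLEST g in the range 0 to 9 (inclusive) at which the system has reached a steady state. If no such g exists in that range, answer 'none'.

Answer: none

Derivation:
Gen 0: 11001001
Gen 1 (rule 73): 11000000
Gen 2 (rule 124): 11100000
Gen 3 (rule 73): 10101111
Gen 4 (rule 124): 11111001
Gen 5 (rule 73): 10001000
Gen 6 (rule 124): 11001100
Gen 7 (rule 73): 11001101
Gen 8 (rule 124): 11101111
Gen 9 (rule 73): 10101001
Gen 10 (rule 124): 11111101
Gen 11 (rule 73): 10000100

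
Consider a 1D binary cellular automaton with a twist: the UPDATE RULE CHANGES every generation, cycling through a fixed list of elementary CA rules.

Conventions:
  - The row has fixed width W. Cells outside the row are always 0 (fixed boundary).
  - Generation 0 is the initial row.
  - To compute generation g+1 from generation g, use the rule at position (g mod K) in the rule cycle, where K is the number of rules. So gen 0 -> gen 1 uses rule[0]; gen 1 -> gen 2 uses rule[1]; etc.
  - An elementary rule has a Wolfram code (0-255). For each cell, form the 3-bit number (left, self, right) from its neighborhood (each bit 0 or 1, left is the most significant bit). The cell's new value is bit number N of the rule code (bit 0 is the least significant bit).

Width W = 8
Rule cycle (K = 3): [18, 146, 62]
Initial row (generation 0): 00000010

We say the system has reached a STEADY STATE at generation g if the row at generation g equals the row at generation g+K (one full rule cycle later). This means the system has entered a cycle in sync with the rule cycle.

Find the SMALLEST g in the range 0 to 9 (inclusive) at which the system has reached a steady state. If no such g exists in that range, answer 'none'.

Answer: 7

Derivation:
Gen 0: 00000010
Gen 1 (rule 18): 00000101
Gen 2 (rule 146): 00001000
Gen 3 (rule 62): 00011100
Gen 4 (rule 18): 00100010
Gen 5 (rule 146): 01010101
Gen 6 (rule 62): 11111111
Gen 7 (rule 18): 00000000
Gen 8 (rule 146): 00000000
Gen 9 (rule 62): 00000000
Gen 10 (rule 18): 00000000
Gen 11 (rule 146): 00000000
Gen 12 (rule 62): 00000000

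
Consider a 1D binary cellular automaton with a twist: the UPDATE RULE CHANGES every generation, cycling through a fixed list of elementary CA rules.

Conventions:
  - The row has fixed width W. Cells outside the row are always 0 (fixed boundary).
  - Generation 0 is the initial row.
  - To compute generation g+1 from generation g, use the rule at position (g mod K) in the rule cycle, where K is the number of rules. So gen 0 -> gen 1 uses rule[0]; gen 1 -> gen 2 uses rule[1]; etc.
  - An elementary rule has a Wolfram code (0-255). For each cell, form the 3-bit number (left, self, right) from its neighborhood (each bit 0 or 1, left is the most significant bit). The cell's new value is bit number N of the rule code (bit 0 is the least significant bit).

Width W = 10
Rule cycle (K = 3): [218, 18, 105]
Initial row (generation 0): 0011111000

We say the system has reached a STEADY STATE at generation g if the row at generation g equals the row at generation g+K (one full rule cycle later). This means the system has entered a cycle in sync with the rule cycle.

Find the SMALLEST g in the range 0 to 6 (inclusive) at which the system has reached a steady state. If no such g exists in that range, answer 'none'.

Gen 0: 0011111000
Gen 1 (rule 218): 0111111100
Gen 2 (rule 18): 1000000010
Gen 3 (rule 105): 0011111000
Gen 4 (rule 218): 0111111100
Gen 5 (rule 18): 1000000010
Gen 6 (rule 105): 0011111000
Gen 7 (rule 218): 0111111100
Gen 8 (rule 18): 1000000010
Gen 9 (rule 105): 0011111000

Answer: 0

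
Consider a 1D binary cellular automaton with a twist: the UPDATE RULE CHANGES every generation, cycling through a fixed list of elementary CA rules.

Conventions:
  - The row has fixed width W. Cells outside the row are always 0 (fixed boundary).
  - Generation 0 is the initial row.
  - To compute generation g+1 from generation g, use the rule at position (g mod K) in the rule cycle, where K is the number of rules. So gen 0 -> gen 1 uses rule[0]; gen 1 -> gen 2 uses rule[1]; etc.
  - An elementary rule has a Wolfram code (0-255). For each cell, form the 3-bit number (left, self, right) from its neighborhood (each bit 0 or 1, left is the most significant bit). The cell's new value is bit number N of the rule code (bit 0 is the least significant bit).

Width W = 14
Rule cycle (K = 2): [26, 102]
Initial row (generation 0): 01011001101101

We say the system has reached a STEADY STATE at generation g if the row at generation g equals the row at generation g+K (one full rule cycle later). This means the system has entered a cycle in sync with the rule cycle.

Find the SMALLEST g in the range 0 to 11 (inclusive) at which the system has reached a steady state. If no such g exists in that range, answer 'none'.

Answer: none

Derivation:
Gen 0: 01011001101101
Gen 1 (rule 26): 10010111001000
Gen 2 (rule 102): 10111001011000
Gen 3 (rule 26): 00100110010100
Gen 4 (rule 102): 01101010111100
Gen 5 (rule 26): 11000000100010
Gen 6 (rule 102): 01000001100110
Gen 7 (rule 26): 10100011011101
Gen 8 (rule 102): 11100101100111
Gen 9 (rule 26): 10011001011100
Gen 10 (rule 102): 10101011100100
Gen 11 (rule 26): 00000010011010
Gen 12 (rule 102): 00000110101110
Gen 13 (rule 26): 00001100001001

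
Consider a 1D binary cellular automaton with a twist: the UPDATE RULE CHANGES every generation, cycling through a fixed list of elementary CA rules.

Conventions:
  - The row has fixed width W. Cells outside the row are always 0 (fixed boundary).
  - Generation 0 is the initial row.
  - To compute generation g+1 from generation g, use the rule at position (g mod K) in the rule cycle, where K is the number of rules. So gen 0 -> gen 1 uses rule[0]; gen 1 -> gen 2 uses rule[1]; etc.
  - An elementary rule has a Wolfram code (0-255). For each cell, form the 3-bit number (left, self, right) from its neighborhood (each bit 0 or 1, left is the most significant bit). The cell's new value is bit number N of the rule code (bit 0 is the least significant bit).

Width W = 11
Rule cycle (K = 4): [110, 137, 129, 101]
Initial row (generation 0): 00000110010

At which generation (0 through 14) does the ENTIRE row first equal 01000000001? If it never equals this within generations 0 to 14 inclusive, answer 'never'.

Gen 0: 00000110010
Gen 1 (rule 110): 00001110110
Gen 2 (rule 137): 11101100100
Gen 3 (rule 129): 01000000001
Gen 4 (rule 101): 01011111101
Gen 5 (rule 110): 11110000111
Gen 6 (rule 137): 11100110110
Gen 7 (rule 129): 01000000000
Gen 8 (rule 101): 01011111111
Gen 9 (rule 110): 11110000001
Gen 10 (rule 137): 11100111100
Gen 11 (rule 129): 01000011001
Gen 12 (rule 101): 01011001001
Gen 13 (rule 110): 11111011011
Gen 14 (rule 137): 11110010010

Answer: 3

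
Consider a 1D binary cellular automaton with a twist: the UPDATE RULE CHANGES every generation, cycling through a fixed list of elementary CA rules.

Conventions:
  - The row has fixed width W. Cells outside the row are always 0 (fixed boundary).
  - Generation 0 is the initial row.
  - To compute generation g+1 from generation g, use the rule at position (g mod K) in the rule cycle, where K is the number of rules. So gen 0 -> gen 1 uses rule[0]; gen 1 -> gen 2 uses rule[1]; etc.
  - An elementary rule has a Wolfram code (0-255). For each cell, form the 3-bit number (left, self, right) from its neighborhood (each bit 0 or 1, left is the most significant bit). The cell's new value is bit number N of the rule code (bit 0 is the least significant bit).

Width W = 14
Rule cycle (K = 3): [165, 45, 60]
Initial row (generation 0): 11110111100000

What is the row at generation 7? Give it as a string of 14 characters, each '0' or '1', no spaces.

Answer: 01101100000000

Derivation:
Gen 0: 11110111100000
Gen 1 (rule 165): 01101011001111
Gen 2 (rule 45): 01011110001000
Gen 3 (rule 60): 01110001001100
Gen 4 (rule 165): 00100101000001
Gen 5 (rule 45): 10100111011101
Gen 6 (rule 60): 11110100110011
Gen 7 (rule 165): 01101100000000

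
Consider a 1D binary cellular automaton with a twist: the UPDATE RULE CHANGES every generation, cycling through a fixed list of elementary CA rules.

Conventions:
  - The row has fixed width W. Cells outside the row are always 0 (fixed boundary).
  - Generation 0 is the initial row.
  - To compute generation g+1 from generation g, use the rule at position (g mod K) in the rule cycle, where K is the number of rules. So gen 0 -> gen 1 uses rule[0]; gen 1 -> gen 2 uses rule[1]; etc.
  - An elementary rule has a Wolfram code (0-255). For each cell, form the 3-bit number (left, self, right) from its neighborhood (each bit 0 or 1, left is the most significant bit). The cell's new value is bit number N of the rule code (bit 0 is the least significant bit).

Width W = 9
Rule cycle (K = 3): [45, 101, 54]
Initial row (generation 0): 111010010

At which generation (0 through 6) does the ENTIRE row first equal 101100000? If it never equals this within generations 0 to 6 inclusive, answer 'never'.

Gen 0: 111010010
Gen 1 (rule 45): 100110010
Gen 2 (rule 101): 100010010
Gen 3 (rule 54): 110111111
Gen 4 (rule 45): 101100000
Gen 5 (rule 101): 110101111
Gen 6 (rule 54): 001110000

Answer: 4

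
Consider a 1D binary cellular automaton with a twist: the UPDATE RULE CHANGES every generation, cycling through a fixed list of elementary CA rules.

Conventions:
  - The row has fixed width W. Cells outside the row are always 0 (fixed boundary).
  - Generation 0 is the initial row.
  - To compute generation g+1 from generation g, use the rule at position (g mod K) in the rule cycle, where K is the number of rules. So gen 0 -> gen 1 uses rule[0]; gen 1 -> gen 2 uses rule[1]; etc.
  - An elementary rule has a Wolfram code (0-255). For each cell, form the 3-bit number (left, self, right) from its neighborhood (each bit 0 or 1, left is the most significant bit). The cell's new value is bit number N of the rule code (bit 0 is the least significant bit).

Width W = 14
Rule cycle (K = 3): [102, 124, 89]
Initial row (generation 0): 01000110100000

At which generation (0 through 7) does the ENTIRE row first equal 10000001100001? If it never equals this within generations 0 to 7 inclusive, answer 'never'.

Gen 0: 01000110100000
Gen 1 (rule 102): 11001011100000
Gen 2 (rule 124): 11101110110000
Gen 3 (rule 89): 10101010111111
Gen 4 (rule 102): 11111111000001
Gen 5 (rule 124): 10000001100001
Gen 6 (rule 89): 01111101111100
Gen 7 (rule 102): 10000110000100

Answer: 5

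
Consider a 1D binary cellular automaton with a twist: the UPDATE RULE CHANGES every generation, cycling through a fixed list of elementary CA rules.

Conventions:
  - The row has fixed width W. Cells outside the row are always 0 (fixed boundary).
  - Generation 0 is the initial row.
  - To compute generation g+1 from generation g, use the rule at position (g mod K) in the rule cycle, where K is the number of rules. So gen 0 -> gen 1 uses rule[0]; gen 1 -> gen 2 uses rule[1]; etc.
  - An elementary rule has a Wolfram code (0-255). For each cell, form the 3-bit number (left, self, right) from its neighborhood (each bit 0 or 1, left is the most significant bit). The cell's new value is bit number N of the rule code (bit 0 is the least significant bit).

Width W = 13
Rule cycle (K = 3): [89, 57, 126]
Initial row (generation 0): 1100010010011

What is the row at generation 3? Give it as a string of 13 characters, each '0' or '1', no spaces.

Answer: 1101111111111

Derivation:
Gen 0: 1100010010011
Gen 1 (rule 89): 1111001001011
Gen 2 (rule 57): 1000100100110
Gen 3 (rule 126): 1101111111111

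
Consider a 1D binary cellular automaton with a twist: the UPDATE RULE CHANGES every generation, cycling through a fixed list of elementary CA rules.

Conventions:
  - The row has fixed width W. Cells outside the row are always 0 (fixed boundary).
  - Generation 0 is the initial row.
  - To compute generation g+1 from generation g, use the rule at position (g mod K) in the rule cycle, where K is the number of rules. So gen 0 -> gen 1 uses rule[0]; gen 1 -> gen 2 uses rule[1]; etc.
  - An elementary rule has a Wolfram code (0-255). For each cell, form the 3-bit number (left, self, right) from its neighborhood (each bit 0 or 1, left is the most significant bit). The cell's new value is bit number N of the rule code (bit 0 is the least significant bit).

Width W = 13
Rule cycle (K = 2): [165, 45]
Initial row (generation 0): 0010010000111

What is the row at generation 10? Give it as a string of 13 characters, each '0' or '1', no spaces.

Gen 0: 0010010000111
Gen 1 (rule 165): 1010010110010
Gen 2 (rule 45): 1110011100010
Gen 3 (rule 165): 0100001001010
Gen 4 (rule 45): 0101101001110
Gen 5 (rule 165): 0110011000100
Gen 6 (rule 45): 0100010010101
Gen 7 (rule 165): 0101010011111
Gen 8 (rule 45): 0111110010000
Gen 9 (rule 165): 0011100010111
Gen 10 (rule 45): 1010001011100

Answer: 1010001011100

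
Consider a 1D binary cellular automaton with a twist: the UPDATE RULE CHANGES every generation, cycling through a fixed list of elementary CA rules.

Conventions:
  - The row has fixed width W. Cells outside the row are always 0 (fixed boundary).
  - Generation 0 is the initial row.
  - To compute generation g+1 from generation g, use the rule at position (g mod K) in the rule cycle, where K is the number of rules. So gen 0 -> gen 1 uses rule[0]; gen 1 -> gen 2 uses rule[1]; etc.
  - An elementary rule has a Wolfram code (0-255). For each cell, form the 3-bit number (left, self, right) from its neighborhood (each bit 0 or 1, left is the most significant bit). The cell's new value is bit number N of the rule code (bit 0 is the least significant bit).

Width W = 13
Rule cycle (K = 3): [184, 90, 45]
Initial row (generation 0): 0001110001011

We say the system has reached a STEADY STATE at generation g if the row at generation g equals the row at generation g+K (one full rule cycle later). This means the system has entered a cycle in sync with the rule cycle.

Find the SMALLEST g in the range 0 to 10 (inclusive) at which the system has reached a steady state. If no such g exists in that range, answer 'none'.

Answer: none

Derivation:
Gen 0: 0001110001011
Gen 1 (rule 184): 0001101000110
Gen 2 (rule 90): 0011100101111
Gen 3 (rule 45): 1010000111000
Gen 4 (rule 184): 0101000110100
Gen 5 (rule 90): 1000101110010
Gen 6 (rule 45): 1010111000010
Gen 7 (rule 184): 0101110100001
Gen 8 (rule 90): 1001010010010
Gen 9 (rule 45): 1001110010010
Gen 10 (rule 184): 0101101001001
Gen 11 (rule 90): 1001100110110
Gen 12 (rule 45): 1001000101100
Gen 13 (rule 184): 0100100011010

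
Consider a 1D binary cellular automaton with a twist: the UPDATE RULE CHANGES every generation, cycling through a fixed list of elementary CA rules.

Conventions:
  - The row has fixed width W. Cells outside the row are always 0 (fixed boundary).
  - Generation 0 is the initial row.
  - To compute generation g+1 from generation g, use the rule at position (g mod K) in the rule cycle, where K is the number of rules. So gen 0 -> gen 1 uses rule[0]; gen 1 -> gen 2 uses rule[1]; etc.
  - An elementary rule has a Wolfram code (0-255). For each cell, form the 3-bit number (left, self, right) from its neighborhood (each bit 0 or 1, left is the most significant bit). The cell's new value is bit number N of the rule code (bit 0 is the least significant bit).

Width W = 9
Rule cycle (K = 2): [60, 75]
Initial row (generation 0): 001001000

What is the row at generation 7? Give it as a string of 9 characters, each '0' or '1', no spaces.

Answer: 101010001

Derivation:
Gen 0: 001001000
Gen 1 (rule 60): 001101100
Gen 2 (rule 75): 111101101
Gen 3 (rule 60): 100011011
Gen 4 (rule 75): 001111011
Gen 5 (rule 60): 001000110
Gen 6 (rule 75): 110011110
Gen 7 (rule 60): 101010001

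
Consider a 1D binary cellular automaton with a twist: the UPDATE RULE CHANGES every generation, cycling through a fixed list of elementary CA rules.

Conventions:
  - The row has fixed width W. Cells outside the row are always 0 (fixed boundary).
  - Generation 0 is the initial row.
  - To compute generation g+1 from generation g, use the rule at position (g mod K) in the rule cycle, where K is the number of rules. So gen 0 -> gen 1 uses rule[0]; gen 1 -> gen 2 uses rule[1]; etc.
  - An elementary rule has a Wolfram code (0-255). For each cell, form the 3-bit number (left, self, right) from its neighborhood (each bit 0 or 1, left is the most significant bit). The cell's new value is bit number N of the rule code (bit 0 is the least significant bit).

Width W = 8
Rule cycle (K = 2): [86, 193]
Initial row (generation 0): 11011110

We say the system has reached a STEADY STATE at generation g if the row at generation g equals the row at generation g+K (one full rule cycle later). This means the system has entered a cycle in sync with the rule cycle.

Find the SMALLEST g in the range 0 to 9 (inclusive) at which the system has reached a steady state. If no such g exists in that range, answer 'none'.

Answer: none

Derivation:
Gen 0: 11011110
Gen 1 (rule 86): 01000011
Gen 2 (rule 193): 00011001
Gen 3 (rule 86): 00101111
Gen 4 (rule 193): 10000111
Gen 5 (rule 86): 11001001
Gen 6 (rule 193): 01000000
Gen 7 (rule 86): 11100000
Gen 8 (rule 193): 01101111
Gen 9 (rule 86): 10100001
Gen 10 (rule 193): 00001100
Gen 11 (rule 86): 00010110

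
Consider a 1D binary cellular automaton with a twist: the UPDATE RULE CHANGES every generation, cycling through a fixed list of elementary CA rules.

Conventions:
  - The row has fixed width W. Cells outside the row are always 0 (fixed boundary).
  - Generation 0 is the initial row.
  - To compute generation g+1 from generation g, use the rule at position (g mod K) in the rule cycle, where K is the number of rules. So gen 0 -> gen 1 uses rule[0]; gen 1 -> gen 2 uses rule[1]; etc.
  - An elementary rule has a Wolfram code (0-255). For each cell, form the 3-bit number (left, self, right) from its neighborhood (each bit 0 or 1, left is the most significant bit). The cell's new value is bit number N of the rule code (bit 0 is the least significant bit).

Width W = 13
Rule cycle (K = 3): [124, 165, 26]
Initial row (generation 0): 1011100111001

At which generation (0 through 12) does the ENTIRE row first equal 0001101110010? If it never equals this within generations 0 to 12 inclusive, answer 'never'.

Gen 0: 1011100111001
Gen 1 (rule 124): 1110110101101
Gen 2 (rule 165): 0101001110011
Gen 3 (rule 26): 1000111001110
Gen 4 (rule 124): 1100101101011
Gen 5 (rule 165): 0000110011100
Gen 6 (rule 26): 0001101110010
Gen 7 (rule 124): 0001111011011
Gen 8 (rule 165): 1100110100100
Gen 9 (rule 26): 1011100011010
Gen 10 (rule 124): 1110110011111
Gen 11 (rule 165): 0101000001110
Gen 12 (rule 26): 1000100011001

Answer: 6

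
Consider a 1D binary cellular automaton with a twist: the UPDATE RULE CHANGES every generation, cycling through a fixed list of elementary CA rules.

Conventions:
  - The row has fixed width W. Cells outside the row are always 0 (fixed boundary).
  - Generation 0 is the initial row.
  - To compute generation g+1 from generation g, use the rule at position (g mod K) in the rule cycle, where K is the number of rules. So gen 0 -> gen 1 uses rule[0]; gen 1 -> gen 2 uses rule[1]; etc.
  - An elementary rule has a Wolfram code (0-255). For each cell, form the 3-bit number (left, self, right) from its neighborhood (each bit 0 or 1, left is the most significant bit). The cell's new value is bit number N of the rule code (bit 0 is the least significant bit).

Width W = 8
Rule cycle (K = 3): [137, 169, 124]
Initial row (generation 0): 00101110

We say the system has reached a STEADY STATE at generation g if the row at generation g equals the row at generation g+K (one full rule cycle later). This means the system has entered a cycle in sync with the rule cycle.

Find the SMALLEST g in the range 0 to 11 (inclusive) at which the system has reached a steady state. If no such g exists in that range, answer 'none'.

Answer: none

Derivation:
Gen 0: 00101110
Gen 1 (rule 137): 10001100
Gen 2 (rule 169): 00101001
Gen 3 (rule 124): 00111101
Gen 4 (rule 137): 10111000
Gen 5 (rule 169): 01110011
Gen 6 (rule 124): 01011011
Gen 7 (rule 137): 00010010
Gen 8 (rule 169): 11000000
Gen 9 (rule 124): 11100000
Gen 10 (rule 137): 11001111
Gen 11 (rule 169): 10001110
Gen 12 (rule 124): 11001011
Gen 13 (rule 137): 10000010
Gen 14 (rule 169): 00111000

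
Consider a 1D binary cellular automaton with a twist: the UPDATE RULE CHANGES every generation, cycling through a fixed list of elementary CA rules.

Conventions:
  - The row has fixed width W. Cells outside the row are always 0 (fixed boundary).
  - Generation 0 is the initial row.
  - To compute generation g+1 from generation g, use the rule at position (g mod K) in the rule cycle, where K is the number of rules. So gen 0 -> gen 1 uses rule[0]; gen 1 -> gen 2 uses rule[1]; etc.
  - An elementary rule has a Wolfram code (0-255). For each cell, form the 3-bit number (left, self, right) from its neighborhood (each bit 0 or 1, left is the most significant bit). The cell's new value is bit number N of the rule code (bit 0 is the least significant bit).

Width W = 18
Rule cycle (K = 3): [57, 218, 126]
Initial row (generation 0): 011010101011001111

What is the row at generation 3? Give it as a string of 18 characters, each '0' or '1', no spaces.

Gen 0: 011010101011001111
Gen 1 (rule 57): 010101010110101000
Gen 2 (rule 218): 100000000110000100
Gen 3 (rule 126): 110000001111001110

Answer: 110000001111001110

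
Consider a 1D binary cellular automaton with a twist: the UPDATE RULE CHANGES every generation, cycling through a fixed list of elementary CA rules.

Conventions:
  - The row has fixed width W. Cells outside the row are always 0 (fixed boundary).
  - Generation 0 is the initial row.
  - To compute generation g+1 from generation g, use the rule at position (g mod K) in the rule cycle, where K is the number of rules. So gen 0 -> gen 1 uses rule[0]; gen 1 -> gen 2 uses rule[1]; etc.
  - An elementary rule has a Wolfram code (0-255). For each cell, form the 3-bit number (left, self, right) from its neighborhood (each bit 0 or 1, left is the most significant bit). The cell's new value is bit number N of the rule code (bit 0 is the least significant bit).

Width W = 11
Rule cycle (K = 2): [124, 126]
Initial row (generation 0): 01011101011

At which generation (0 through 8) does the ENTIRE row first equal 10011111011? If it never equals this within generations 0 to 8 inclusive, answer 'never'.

Gen 0: 01011101011
Gen 1 (rule 124): 01110111111
Gen 2 (rule 126): 11011100001
Gen 3 (rule 124): 11110110001
Gen 4 (rule 126): 10011111011
Gen 5 (rule 124): 11010001111
Gen 6 (rule 126): 11111011001
Gen 7 (rule 124): 10001111101
Gen 8 (rule 126): 11011000111

Answer: 4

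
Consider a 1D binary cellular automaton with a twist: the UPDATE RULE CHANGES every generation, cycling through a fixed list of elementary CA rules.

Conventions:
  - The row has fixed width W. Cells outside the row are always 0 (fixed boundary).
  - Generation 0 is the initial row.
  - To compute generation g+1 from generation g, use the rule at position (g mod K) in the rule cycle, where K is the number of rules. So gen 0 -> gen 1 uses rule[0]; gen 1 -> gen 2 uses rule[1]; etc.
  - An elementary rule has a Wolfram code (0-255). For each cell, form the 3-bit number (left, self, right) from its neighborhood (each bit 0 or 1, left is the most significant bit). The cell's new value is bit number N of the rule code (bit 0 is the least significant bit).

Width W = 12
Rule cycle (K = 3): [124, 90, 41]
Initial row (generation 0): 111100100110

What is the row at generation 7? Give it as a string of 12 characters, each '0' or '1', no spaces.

Answer: 110000010110

Derivation:
Gen 0: 111100100110
Gen 1 (rule 124): 100110110111
Gen 2 (rule 90): 011110110101
Gen 3 (rule 41): 010001101010
Gen 4 (rule 124): 011001111111
Gen 5 (rule 90): 111111000001
Gen 6 (rule 41): 100000011100
Gen 7 (rule 124): 110000010110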